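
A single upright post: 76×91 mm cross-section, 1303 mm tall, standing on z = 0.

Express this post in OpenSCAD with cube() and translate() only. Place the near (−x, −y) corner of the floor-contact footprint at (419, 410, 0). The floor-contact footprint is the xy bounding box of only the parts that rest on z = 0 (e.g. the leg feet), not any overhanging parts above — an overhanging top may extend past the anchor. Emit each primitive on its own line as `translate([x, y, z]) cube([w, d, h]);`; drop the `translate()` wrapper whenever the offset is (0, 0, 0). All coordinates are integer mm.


translate([419, 410, 0]) cube([76, 91, 1303]);


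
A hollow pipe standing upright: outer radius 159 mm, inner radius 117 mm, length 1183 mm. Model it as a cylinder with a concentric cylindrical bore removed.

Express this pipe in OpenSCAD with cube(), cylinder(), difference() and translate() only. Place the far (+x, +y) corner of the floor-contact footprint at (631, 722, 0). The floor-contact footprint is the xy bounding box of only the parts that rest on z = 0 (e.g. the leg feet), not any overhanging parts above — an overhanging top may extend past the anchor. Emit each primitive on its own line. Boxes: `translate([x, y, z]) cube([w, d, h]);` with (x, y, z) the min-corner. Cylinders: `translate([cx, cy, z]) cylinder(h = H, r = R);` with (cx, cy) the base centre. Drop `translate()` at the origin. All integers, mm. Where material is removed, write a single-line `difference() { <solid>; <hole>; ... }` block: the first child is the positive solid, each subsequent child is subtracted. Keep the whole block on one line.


difference() { translate([472, 563, 0]) cylinder(h = 1183, r = 159); translate([472, 563, 0]) cylinder(h = 1183, r = 117); }


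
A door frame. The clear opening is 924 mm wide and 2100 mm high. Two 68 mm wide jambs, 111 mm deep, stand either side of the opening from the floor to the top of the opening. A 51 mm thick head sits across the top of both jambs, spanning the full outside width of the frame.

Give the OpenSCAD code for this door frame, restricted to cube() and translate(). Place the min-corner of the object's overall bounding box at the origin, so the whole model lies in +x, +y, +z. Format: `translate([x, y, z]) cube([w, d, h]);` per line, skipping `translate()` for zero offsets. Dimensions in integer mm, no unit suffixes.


cube([68, 111, 2100]);
translate([992, 0, 0]) cube([68, 111, 2100]);
translate([0, 0, 2100]) cube([1060, 111, 51]);


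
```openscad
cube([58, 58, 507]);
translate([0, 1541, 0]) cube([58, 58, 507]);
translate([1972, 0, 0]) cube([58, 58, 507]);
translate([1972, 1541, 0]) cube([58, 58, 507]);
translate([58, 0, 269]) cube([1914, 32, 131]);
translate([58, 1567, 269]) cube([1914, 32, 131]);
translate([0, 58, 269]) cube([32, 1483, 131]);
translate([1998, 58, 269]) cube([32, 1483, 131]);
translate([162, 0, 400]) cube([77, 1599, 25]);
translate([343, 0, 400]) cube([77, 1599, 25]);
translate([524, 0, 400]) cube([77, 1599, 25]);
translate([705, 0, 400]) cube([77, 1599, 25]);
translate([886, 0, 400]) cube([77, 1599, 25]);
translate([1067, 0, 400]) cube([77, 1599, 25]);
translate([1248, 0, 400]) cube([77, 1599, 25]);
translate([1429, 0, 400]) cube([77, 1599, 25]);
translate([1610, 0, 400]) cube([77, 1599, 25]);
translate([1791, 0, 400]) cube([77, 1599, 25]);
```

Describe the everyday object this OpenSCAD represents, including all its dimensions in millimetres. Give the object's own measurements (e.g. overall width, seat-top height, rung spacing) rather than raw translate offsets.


A bed frame 2030 mm long (x) by 1599 mm wide (y). Four 58×58 mm corner posts, 507 mm tall, at the corners of the footprint. Four rails of 32 mm thickness and 131 mm height run between adjacent posts with their undersides at z = 269 mm, their outer faces flush with the outside of the frame (the two x-running rails run between the posts' inner faces; the two y-running rails run between the posts' inner faces). 10 slats, each 77 mm wide (x) and 25 mm thick, lie across the top of the two x-running rails, running the full 1599 mm width of the frame in y; along x they sit between the end posts with a 104 mm gap after the −x posts and between neighbouring slats and before the +x posts.


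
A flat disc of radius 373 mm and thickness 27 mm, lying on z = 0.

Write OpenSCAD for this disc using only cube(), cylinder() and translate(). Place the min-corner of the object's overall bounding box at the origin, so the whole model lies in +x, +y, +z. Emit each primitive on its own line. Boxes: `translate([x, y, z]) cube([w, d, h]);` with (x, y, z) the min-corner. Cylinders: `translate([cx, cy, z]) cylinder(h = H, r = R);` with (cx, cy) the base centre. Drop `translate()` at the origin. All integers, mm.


translate([373, 373, 0]) cylinder(h = 27, r = 373);


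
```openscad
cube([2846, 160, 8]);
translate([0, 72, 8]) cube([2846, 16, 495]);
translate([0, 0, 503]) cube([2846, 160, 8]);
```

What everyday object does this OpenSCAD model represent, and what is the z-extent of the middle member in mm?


An I-beam. The web height is 495 mm.

Two wide flanges with a thin centred web — an I-beam. Overall 511 mm minus two 8 mm flanges gives a web of 511 − 2·8 = 495 mm.


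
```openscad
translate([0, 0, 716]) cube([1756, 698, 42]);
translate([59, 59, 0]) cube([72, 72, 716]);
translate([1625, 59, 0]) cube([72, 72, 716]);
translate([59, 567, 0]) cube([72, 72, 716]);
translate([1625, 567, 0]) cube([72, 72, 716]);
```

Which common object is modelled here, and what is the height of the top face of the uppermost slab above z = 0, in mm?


A table. The table height is 758 mm.

A 1756×698×42 slab sits at z = 716 on four 72 mm square posts — a table. The top surface is at 716 + 42 = 758 mm.


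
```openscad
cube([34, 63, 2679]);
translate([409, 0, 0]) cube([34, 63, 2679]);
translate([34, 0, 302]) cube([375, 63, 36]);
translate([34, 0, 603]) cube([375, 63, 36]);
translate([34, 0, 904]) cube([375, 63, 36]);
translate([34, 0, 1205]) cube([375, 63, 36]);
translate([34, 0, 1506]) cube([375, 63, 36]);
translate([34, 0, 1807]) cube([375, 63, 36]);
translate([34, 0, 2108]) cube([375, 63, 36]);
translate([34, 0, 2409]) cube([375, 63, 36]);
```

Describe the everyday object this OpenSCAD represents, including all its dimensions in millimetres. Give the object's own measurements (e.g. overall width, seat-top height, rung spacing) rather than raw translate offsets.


A straight ladder. Two 34×63 mm vertical rails, 2679 mm tall, stand 443 mm apart (outside-to-outside) with their front faces coplanar on the −y side. 8 rungs, each 63 mm deep and 36 mm tall, span between the inner faces of the rails, front faces flush with the rails. The lowest rung's underside is at z = 302 mm and rungs are spaced 301 mm apart (underside to underside).


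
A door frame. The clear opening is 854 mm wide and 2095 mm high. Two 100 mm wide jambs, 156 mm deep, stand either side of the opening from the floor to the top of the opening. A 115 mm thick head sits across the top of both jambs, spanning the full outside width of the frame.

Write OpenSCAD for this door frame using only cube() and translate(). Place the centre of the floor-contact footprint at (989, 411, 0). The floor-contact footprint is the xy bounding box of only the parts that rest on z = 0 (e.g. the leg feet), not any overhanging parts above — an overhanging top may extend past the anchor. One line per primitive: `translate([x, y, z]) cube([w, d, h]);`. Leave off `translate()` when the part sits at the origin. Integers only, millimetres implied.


translate([462, 333, 0]) cube([100, 156, 2095]);
translate([1416, 333, 0]) cube([100, 156, 2095]);
translate([462, 333, 2095]) cube([1054, 156, 115]);


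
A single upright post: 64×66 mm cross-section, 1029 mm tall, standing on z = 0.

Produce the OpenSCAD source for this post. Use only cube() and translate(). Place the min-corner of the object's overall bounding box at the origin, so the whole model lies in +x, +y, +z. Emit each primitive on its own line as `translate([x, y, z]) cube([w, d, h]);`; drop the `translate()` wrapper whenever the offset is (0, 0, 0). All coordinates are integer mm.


cube([64, 66, 1029]);


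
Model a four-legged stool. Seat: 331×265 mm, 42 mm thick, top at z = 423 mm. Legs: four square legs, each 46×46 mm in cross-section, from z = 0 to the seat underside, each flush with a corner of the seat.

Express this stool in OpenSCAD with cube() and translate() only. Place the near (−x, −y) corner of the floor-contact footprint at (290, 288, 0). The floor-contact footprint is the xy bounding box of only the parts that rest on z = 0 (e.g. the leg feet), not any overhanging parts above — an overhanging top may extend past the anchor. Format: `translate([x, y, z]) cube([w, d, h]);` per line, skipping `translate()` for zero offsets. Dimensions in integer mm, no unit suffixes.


translate([290, 288, 381]) cube([331, 265, 42]);
translate([290, 288, 0]) cube([46, 46, 381]);
translate([575, 288, 0]) cube([46, 46, 381]);
translate([290, 507, 0]) cube([46, 46, 381]);
translate([575, 507, 0]) cube([46, 46, 381]);


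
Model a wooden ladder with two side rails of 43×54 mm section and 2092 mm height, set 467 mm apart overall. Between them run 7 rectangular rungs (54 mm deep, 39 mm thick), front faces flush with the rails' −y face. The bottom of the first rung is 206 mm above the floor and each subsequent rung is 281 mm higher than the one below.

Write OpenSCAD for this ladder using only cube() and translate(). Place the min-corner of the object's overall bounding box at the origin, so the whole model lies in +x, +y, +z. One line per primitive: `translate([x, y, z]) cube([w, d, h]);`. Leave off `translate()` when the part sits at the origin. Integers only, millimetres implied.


cube([43, 54, 2092]);
translate([424, 0, 0]) cube([43, 54, 2092]);
translate([43, 0, 206]) cube([381, 54, 39]);
translate([43, 0, 487]) cube([381, 54, 39]);
translate([43, 0, 768]) cube([381, 54, 39]);
translate([43, 0, 1049]) cube([381, 54, 39]);
translate([43, 0, 1330]) cube([381, 54, 39]);
translate([43, 0, 1611]) cube([381, 54, 39]);
translate([43, 0, 1892]) cube([381, 54, 39]);


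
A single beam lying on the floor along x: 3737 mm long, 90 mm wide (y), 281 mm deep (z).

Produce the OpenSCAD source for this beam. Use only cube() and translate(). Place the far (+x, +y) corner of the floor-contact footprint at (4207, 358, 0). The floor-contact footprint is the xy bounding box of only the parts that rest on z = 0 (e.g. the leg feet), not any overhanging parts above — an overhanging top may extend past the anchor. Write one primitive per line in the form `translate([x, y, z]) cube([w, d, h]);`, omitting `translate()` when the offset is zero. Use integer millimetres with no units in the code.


translate([470, 268, 0]) cube([3737, 90, 281]);


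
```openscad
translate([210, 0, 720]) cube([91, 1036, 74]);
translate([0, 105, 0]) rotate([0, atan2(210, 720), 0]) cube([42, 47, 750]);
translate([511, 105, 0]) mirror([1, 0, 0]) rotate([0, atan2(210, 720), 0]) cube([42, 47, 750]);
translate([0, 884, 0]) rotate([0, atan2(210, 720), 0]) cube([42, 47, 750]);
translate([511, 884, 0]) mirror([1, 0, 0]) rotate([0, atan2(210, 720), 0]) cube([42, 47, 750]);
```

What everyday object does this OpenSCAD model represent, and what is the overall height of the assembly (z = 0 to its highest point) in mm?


A sawhorse. The overall height is 794 mm.

A beam across two mirrored pairs of raked legs — a sawhorse. The beam's underside is at z = 720 (matching the legs' vertical rise in atan2(210, 720)) and the beam is 74 mm tall, so its top is at 720 + 74 = 794 mm. The raked legs top out at the beam's underside, so that is the highest point.


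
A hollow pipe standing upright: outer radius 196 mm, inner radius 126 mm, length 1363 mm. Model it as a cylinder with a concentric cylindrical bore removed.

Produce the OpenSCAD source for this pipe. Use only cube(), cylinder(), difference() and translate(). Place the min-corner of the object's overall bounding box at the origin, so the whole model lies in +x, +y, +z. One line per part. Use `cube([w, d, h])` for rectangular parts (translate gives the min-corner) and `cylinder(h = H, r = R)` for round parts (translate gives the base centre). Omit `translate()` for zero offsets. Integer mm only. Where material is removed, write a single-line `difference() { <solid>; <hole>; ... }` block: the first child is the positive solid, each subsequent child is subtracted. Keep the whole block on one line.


difference() { translate([196, 196, 0]) cylinder(h = 1363, r = 196); translate([196, 196, 0]) cylinder(h = 1363, r = 126); }


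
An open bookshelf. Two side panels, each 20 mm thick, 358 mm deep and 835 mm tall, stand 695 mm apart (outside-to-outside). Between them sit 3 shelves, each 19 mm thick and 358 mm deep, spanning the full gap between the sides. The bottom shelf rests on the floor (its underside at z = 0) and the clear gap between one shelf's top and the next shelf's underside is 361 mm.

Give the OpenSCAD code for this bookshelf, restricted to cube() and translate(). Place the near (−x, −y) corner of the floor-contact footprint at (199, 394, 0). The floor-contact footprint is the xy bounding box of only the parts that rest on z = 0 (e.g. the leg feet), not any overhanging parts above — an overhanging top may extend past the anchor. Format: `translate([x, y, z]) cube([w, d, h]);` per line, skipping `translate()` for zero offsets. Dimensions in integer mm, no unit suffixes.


translate([199, 394, 0]) cube([20, 358, 835]);
translate([874, 394, 0]) cube([20, 358, 835]);
translate([219, 394, 0]) cube([655, 358, 19]);
translate([219, 394, 380]) cube([655, 358, 19]);
translate([219, 394, 760]) cube([655, 358, 19]);


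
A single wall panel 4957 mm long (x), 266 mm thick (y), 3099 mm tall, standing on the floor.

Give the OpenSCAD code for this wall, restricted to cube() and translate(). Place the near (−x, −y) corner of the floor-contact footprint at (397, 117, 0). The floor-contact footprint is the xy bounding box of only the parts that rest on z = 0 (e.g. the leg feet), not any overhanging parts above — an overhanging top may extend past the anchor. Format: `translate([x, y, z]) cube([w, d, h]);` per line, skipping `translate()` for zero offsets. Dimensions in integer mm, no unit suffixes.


translate([397, 117, 0]) cube([4957, 266, 3099]);


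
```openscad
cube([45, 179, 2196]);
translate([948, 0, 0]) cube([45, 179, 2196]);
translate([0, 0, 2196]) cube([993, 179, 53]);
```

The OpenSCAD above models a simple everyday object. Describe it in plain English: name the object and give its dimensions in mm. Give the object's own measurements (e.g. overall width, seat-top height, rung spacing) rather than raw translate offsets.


A door frame. The clear opening is 903 mm wide and 2196 mm high. Two 45 mm wide jambs, 179 mm deep, stand either side of the opening from the floor to the top of the opening. A 53 mm thick head sits across the top of both jambs, spanning the full outside width of the frame.


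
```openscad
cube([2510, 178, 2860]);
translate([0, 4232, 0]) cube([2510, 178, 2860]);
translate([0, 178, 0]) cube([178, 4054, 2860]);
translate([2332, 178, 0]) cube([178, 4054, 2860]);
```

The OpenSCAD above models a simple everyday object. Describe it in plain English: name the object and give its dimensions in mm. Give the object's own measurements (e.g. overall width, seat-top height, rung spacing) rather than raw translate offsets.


The wall frame of a small rectangular building: four walls, each 2860 mm tall and 178 mm thick, enclosing a footprint 2510 mm (x) by 4410 mm (y) outside-to-outside, with no floor or roof. The front and back walls (the −y and +y sides) span the full width; the two side walls fit between them.


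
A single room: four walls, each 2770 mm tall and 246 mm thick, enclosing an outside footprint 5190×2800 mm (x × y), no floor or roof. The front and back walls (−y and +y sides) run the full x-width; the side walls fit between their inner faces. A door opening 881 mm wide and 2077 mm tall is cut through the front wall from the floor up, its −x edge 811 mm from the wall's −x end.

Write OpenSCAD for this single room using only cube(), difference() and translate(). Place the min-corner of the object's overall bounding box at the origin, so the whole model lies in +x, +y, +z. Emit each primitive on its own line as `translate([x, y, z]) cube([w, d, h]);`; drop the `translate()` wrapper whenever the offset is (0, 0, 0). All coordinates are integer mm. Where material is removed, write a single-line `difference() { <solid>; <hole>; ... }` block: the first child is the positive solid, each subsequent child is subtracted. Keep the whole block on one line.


difference() { cube([5190, 246, 2770]); translate([811, 0, 0]) cube([881, 246, 2077]); }
translate([0, 2554, 0]) cube([5190, 246, 2770]);
translate([0, 246, 0]) cube([246, 2308, 2770]);
translate([4944, 246, 0]) cube([246, 2308, 2770]);


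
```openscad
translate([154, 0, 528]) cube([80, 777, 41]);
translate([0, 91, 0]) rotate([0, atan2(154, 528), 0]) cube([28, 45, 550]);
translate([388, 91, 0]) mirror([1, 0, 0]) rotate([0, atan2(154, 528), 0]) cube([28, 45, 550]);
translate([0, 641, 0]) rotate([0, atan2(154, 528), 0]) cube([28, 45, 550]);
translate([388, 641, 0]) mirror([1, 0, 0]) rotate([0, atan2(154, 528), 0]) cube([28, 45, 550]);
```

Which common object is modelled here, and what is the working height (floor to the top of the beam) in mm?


A sawhorse. The overall height is 569 mm.

A beam across two mirrored pairs of raked legs — a sawhorse. The beam's underside is at z = 528 (matching the legs' vertical rise in atan2(154, 528)) and the beam is 41 mm tall, so its top is at 528 + 41 = 569 mm. The raked legs top out at the beam's underside, so that is the highest point.


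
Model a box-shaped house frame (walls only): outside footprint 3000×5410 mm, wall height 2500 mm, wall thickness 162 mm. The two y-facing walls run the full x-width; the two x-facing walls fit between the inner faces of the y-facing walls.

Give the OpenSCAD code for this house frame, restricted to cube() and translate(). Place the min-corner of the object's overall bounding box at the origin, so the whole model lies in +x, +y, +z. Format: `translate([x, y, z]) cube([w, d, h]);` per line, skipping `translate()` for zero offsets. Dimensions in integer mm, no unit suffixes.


cube([3000, 162, 2500]);
translate([0, 5248, 0]) cube([3000, 162, 2500]);
translate([0, 162, 0]) cube([162, 5086, 2500]);
translate([2838, 162, 0]) cube([162, 5086, 2500]);


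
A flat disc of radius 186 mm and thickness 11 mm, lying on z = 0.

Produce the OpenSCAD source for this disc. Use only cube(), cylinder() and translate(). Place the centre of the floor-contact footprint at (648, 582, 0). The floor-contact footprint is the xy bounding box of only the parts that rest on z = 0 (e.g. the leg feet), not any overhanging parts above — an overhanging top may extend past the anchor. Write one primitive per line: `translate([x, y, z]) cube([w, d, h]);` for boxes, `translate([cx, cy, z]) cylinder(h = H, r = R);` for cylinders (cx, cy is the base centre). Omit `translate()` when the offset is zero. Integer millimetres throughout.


translate([648, 582, 0]) cylinder(h = 11, r = 186);


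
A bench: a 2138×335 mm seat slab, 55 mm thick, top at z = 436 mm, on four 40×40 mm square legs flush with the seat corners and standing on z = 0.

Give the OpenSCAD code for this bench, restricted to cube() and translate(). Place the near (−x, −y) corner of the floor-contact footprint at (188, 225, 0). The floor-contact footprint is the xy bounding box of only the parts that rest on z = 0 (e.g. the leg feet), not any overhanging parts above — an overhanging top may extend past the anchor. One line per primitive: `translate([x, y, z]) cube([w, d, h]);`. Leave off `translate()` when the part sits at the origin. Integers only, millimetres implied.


translate([188, 225, 381]) cube([2138, 335, 55]);
translate([188, 225, 0]) cube([40, 40, 381]);
translate([188, 520, 0]) cube([40, 40, 381]);
translate([2286, 225, 0]) cube([40, 40, 381]);
translate([2286, 520, 0]) cube([40, 40, 381]);


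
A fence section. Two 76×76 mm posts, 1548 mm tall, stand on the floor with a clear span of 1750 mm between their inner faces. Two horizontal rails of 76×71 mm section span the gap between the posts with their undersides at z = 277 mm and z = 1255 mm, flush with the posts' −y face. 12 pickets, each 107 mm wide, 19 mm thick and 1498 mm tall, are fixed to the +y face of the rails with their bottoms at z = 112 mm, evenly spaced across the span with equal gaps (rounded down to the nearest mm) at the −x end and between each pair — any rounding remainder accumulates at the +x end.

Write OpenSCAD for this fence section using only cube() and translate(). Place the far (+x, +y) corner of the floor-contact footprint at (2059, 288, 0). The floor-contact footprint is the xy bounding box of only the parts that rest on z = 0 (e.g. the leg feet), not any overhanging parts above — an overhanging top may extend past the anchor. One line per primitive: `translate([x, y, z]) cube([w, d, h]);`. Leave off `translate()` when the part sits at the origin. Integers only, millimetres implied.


translate([157, 212, 0]) cube([76, 76, 1548]);
translate([1983, 212, 0]) cube([76, 76, 1548]);
translate([233, 212, 277]) cube([1750, 76, 71]);
translate([233, 212, 1255]) cube([1750, 76, 71]);
translate([268, 288, 112]) cube([107, 19, 1498]);
translate([410, 288, 112]) cube([107, 19, 1498]);
translate([552, 288, 112]) cube([107, 19, 1498]);
translate([694, 288, 112]) cube([107, 19, 1498]);
translate([836, 288, 112]) cube([107, 19, 1498]);
translate([978, 288, 112]) cube([107, 19, 1498]);
translate([1120, 288, 112]) cube([107, 19, 1498]);
translate([1262, 288, 112]) cube([107, 19, 1498]);
translate([1404, 288, 112]) cube([107, 19, 1498]);
translate([1546, 288, 112]) cube([107, 19, 1498]);
translate([1688, 288, 112]) cube([107, 19, 1498]);
translate([1830, 288, 112]) cube([107, 19, 1498]);


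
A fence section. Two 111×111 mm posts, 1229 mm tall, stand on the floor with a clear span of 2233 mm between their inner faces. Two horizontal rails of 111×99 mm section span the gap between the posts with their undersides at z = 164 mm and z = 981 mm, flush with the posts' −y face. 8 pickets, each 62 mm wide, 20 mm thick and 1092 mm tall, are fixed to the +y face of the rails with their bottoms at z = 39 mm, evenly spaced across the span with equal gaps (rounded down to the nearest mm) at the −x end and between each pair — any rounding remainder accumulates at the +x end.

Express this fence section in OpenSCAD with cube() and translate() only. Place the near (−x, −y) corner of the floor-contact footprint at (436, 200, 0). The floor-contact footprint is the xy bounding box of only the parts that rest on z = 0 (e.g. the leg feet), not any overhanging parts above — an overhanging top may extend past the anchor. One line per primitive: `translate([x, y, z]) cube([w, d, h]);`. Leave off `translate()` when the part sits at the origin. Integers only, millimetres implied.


translate([436, 200, 0]) cube([111, 111, 1229]);
translate([2780, 200, 0]) cube([111, 111, 1229]);
translate([547, 200, 164]) cube([2233, 111, 99]);
translate([547, 200, 981]) cube([2233, 111, 99]);
translate([740, 311, 39]) cube([62, 20, 1092]);
translate([995, 311, 39]) cube([62, 20, 1092]);
translate([1250, 311, 39]) cube([62, 20, 1092]);
translate([1505, 311, 39]) cube([62, 20, 1092]);
translate([1760, 311, 39]) cube([62, 20, 1092]);
translate([2015, 311, 39]) cube([62, 20, 1092]);
translate([2270, 311, 39]) cube([62, 20, 1092]);
translate([2525, 311, 39]) cube([62, 20, 1092]);


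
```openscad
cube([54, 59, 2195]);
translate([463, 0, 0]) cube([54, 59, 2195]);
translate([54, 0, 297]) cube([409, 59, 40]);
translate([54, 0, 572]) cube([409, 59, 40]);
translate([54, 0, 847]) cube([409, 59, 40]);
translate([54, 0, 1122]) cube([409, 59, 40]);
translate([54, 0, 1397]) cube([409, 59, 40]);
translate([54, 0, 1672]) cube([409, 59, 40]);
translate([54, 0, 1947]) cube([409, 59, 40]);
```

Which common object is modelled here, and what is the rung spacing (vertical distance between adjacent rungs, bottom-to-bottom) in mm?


A ladder. The rung spacing is 275 mm.

Two tall 54×59 posts with 7 short bars between them — a ladder. Adjacent rungs sit at z = 297 and z = 572, so the spacing is 572 − 297 = 275 mm.


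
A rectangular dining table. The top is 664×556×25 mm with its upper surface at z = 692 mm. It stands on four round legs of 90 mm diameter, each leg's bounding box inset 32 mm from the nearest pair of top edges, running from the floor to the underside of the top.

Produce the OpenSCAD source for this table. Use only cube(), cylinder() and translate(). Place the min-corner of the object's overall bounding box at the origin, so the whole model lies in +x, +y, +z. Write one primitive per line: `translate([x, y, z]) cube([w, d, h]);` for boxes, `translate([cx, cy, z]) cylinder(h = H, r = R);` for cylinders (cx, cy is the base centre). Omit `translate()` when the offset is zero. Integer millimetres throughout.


// leg_h = 692 - 25 = 667
translate([0, 0, 667]) cube([664, 556, 25]);
translate([77, 77, 0]) cylinder(h = 667, r = 45);
translate([587, 77, 0]) cylinder(h = 667, r = 45);
translate([77, 479, 0]) cylinder(h = 667, r = 45);
translate([587, 479, 0]) cylinder(h = 667, r = 45);


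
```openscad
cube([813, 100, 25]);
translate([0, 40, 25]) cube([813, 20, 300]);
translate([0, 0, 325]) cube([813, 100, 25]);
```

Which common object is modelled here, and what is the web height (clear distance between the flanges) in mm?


An I-beam. The web height is 300 mm.

Two wide flanges with a thin centred web — an I-beam. Overall 350 mm minus two 25 mm flanges gives a web of 350 − 2·25 = 300 mm.


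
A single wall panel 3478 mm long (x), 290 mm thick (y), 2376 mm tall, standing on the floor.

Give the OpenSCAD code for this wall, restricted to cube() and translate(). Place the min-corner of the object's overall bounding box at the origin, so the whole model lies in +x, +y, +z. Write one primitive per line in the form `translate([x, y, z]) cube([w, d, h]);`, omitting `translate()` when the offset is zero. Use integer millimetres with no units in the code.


cube([3478, 290, 2376]);


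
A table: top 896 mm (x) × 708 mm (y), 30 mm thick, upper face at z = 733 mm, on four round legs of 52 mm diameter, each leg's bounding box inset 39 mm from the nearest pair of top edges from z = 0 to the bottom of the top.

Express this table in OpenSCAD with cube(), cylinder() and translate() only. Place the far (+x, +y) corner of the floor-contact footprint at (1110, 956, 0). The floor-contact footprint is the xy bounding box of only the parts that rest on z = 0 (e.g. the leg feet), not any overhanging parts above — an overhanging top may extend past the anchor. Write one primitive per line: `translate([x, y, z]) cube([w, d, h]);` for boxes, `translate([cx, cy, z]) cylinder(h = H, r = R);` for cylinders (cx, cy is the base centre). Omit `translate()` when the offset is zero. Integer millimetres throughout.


translate([253, 287, 703]) cube([896, 708, 30]);
translate([318, 352, 0]) cylinder(h = 703, r = 26);
translate([1084, 352, 0]) cylinder(h = 703, r = 26);
translate([318, 930, 0]) cylinder(h = 703, r = 26);
translate([1084, 930, 0]) cylinder(h = 703, r = 26);


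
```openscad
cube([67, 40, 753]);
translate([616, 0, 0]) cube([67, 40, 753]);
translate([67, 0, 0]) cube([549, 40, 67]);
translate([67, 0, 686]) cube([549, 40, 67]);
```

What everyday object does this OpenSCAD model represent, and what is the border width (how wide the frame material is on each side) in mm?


A picture frame. The border width is 67 mm.

Four thin pieces enclosing a rectangular opening — a picture frame. The two full-height stiles are 753 mm tall; the top rail sits at z = 686 and is 67 mm tall, so the border above the opening is 753 − 686 = 67 mm, matching the stile x-width.


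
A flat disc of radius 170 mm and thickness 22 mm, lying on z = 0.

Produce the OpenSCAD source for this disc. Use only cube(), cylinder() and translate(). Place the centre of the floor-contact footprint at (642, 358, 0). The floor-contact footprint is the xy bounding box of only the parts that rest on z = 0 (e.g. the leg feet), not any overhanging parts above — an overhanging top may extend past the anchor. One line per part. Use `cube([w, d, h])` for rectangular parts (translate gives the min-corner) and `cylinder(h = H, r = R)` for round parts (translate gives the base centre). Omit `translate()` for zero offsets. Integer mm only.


translate([642, 358, 0]) cylinder(h = 22, r = 170);


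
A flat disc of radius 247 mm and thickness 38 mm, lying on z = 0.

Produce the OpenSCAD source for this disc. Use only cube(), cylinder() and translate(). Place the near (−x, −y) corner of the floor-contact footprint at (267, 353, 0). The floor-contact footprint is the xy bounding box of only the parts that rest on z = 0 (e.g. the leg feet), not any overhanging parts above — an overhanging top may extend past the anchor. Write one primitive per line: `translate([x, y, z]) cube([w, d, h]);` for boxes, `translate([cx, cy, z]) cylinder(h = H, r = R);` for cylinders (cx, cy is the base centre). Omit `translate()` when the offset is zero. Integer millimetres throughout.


translate([514, 600, 0]) cylinder(h = 38, r = 247);


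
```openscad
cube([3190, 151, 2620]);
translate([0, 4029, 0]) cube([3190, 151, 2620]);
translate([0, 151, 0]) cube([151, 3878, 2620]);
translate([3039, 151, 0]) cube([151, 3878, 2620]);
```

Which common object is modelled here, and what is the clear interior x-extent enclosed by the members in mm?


A house (or room) frame. The interior width is 2888 mm.

Four 2620 mm walls enclosing a rectangle with no floor or roof — a room or house frame. Outside width is 3190 mm and wall thickness is 151 mm, so the interior width is 3190 − 2 × 151 = 2888 mm.


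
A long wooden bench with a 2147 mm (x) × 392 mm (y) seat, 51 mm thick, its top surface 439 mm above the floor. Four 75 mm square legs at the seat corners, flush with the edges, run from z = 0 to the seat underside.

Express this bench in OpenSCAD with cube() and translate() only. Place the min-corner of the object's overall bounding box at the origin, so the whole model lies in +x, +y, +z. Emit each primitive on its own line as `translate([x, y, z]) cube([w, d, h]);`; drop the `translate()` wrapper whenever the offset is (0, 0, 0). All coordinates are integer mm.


translate([0, 0, 388]) cube([2147, 392, 51]);
cube([75, 75, 388]);
translate([0, 317, 0]) cube([75, 75, 388]);
translate([2072, 0, 0]) cube([75, 75, 388]);
translate([2072, 317, 0]) cube([75, 75, 388]);


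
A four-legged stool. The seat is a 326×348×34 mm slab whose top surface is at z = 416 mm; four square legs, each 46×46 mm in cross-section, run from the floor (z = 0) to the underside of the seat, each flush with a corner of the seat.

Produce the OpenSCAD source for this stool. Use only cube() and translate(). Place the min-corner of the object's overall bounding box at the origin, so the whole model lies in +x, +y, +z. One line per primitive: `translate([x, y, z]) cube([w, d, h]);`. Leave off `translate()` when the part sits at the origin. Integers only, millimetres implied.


translate([0, 0, 382]) cube([326, 348, 34]);
cube([46, 46, 382]);
translate([280, 0, 0]) cube([46, 46, 382]);
translate([0, 302, 0]) cube([46, 46, 382]);
translate([280, 302, 0]) cube([46, 46, 382]);


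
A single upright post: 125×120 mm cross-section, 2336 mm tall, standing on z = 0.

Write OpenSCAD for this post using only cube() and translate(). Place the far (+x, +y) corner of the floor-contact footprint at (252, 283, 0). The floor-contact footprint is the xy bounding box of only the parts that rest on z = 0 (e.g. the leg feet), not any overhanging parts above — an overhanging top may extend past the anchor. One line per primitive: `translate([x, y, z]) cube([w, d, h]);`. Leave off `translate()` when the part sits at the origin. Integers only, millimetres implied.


translate([127, 163, 0]) cube([125, 120, 2336]);


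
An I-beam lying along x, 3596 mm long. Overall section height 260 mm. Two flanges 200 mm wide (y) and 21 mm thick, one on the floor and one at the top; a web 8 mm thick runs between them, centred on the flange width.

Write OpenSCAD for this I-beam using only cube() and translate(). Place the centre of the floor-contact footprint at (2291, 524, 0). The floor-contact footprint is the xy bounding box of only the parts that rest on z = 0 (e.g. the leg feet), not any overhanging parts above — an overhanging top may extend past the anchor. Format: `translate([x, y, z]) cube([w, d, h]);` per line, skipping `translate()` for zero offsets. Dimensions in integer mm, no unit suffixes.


translate([493, 424, 0]) cube([3596, 200, 21]);
translate([493, 520, 21]) cube([3596, 8, 218]);
translate([493, 424, 239]) cube([3596, 200, 21]);


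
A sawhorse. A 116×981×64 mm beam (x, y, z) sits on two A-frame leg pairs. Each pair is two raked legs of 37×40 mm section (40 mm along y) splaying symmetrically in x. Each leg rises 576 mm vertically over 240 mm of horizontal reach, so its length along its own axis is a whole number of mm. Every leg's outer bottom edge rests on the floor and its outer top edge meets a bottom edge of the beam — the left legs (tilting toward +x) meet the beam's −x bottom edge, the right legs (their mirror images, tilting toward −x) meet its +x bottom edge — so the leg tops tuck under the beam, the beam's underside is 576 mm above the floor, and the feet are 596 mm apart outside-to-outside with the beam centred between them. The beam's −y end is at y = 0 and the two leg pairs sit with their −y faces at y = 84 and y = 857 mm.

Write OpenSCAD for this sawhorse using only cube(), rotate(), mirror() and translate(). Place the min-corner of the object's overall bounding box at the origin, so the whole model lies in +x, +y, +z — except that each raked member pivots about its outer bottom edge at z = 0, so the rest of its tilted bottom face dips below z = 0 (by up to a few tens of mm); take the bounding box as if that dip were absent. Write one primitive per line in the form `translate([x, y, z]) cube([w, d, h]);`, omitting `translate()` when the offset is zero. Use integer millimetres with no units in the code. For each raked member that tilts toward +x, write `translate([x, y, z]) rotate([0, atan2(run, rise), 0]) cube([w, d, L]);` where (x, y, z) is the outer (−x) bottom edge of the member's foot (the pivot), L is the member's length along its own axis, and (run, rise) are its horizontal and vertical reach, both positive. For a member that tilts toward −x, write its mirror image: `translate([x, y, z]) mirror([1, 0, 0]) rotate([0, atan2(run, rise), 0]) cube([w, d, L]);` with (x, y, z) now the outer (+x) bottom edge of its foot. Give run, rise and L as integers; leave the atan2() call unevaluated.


translate([240, 0, 576]) cube([116, 981, 64]);
translate([0, 84, 0]) rotate([0, atan2(240, 576), 0]) cube([37, 40, 624]);
translate([596, 84, 0]) mirror([1, 0, 0]) rotate([0, atan2(240, 576), 0]) cube([37, 40, 624]);
translate([0, 857, 0]) rotate([0, atan2(240, 576), 0]) cube([37, 40, 624]);
translate([596, 857, 0]) mirror([1, 0, 0]) rotate([0, atan2(240, 576), 0]) cube([37, 40, 624]);


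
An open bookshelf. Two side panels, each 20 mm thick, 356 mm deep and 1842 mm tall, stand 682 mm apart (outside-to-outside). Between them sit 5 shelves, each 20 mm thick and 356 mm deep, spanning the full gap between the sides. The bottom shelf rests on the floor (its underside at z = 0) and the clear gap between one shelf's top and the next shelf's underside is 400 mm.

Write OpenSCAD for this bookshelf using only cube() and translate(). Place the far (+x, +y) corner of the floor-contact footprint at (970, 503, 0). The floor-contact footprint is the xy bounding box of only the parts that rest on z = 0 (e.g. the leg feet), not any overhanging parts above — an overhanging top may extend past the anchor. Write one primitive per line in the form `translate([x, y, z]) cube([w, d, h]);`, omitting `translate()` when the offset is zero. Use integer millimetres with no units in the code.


translate([288, 147, 0]) cube([20, 356, 1842]);
translate([950, 147, 0]) cube([20, 356, 1842]);
translate([308, 147, 0]) cube([642, 356, 20]);
translate([308, 147, 420]) cube([642, 356, 20]);
translate([308, 147, 840]) cube([642, 356, 20]);
translate([308, 147, 1260]) cube([642, 356, 20]);
translate([308, 147, 1680]) cube([642, 356, 20]);


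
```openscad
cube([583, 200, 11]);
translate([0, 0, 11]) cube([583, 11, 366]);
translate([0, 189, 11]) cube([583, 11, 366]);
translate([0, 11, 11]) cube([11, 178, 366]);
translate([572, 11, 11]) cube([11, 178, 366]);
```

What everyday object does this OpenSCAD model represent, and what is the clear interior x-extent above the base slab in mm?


An open box. The internal width is 561 mm.

A 583×200 base slab with four walls standing on it — an open box. The base is 583 mm wide and the walls are 11 mm thick, so the internal width is 583 − 2 × 11 = 561 mm.


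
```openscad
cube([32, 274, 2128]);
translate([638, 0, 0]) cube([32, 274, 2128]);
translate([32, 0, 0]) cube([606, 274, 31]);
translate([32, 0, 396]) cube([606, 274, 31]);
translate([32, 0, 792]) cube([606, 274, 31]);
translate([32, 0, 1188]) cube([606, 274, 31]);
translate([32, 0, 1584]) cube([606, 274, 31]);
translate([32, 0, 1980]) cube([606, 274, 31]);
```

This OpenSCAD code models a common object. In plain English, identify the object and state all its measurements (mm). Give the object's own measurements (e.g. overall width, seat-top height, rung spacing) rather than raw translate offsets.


An open bookshelf. Two side panels, each 32 mm thick, 274 mm deep and 2128 mm tall, stand 670 mm apart (outside-to-outside). Between them sit 6 shelves, each 31 mm thick and 274 mm deep, spanning the full gap between the sides. The bottom shelf rests on the floor (its underside at z = 0) and the clear gap between one shelf's top and the next shelf's underside is 365 mm.


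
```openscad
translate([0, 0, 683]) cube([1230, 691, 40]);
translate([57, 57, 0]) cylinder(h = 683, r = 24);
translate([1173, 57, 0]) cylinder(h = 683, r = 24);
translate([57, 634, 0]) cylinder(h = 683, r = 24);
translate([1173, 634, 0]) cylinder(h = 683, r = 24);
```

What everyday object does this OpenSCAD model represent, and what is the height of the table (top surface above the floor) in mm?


A table. The table height is 723 mm.

A 1230×691×40 slab sits at z = 683 on four Ø48 mm round legs — a table. The top surface is at 683 + 40 = 723 mm.


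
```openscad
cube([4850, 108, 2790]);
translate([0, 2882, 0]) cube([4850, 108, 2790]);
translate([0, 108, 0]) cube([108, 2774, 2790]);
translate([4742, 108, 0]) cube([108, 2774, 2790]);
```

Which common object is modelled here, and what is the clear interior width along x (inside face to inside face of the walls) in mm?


A house (or room) frame. The interior width is 4634 mm.

Four 2790 mm walls enclosing a rectangle with no floor or roof — a room or house frame. Outside width is 4850 mm and wall thickness is 108 mm, so the interior width is 4850 − 2 × 108 = 4634 mm.


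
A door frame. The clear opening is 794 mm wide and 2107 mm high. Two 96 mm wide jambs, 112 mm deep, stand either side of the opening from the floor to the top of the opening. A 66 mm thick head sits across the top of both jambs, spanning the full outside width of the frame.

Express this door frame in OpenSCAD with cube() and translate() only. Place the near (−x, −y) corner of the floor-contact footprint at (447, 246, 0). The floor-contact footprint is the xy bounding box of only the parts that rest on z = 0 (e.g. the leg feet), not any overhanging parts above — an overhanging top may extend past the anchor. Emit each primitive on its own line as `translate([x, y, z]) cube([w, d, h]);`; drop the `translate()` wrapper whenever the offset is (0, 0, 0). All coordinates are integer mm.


translate([447, 246, 0]) cube([96, 112, 2107]);
translate([1337, 246, 0]) cube([96, 112, 2107]);
translate([447, 246, 2107]) cube([986, 112, 66]);
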